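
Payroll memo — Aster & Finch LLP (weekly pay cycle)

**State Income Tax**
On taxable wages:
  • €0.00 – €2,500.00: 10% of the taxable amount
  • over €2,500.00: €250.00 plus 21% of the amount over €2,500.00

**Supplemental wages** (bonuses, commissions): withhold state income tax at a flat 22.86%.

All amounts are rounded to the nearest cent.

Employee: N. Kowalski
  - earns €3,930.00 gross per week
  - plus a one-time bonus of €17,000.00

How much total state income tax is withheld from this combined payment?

€4,436.50

State Income Tax: taxable = €3,930.00
  €250.00 + 21% × (€3,930.00 − €2,500.00) = €250.00 + 21% × €1,430.00 = €550.30
Supplemental (22.86% flat on bonus): 22.86% × €17,000.00 = €3,886.20
Total state income tax: €550.30 + €3,886.20 = €4,436.50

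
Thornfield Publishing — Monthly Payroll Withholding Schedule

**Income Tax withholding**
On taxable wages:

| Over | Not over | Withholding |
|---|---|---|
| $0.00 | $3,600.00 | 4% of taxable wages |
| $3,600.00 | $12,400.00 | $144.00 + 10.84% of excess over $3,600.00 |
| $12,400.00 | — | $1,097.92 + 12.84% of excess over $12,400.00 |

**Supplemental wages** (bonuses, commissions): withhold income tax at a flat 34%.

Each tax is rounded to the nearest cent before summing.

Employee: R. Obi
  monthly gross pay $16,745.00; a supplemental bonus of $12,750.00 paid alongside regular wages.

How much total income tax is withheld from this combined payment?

Income Tax: taxable = $16,745.00
  $1,097.92 + 12.84% × ($16,745.00 − $12,400.00) = $1,097.92 + 12.84% × $4,345.00 = $1,655.82
Supplemental (34% flat on bonus): 34% × $12,750.00 = $4,335.00
Total income tax: $1,655.82 + $4,335.00 = $5,990.82

$5,990.82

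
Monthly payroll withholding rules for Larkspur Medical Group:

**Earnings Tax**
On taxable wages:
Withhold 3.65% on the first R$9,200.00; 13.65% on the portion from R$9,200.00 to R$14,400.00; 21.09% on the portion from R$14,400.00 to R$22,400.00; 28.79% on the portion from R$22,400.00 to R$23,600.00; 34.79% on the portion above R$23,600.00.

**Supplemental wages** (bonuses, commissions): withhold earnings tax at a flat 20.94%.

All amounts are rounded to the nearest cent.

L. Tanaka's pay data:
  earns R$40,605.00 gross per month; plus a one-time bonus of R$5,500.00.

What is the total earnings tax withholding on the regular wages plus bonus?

R$10,146.02

Earnings Tax: taxable = R$40,605.00
  R$3,078.28 + 34.79% × (R$40,605.00 − R$23,600.00) = R$3,078.28 + 34.79% × R$17,005.00 = R$8,994.32
Supplemental (20.94% flat on bonus): 20.94% × R$5,500.00 = R$1,151.70
Total earnings tax: R$8,994.32 + R$1,151.70 = R$10,146.02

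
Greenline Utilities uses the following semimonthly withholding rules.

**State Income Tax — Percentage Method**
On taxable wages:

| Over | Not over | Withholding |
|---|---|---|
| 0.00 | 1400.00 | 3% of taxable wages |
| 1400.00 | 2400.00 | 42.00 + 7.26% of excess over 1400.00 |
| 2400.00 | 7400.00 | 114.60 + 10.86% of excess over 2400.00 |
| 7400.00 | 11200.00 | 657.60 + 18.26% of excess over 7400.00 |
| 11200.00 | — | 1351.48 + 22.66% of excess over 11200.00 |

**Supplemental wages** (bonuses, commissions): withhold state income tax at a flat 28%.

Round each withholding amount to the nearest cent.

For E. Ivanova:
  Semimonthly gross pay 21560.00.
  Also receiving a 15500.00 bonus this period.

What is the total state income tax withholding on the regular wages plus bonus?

8039.06

State Income Tax: taxable = 21560.00
  1351.48 + 22.66% × (21560.00 − 11200.00) = 1351.48 + 22.66% × 10360.00 = 3699.06
Supplemental (28% flat on bonus): 28% × 15500.00 = 4340.00
Total state income tax: 3699.06 + 4340.00 = 8039.06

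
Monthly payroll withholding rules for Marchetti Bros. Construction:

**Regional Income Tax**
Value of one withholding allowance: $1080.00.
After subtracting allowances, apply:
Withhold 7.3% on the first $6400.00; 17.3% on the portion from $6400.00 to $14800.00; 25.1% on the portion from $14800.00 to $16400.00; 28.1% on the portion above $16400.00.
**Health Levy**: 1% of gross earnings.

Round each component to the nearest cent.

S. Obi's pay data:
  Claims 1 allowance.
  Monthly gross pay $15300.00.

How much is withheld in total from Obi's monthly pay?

Regional Income Tax: taxable = $15300.00 − 1×$1080.00 = $14220.00
  $467.20 + 17.3% × ($14220.00 − $6400.00) = $467.20 + 17.3% × $7820.00 = $1820.06
Health Levy: 1% × $15300.00 = $153.00
Total: $1820.06 + $153.00 = $1973.06

$1973.06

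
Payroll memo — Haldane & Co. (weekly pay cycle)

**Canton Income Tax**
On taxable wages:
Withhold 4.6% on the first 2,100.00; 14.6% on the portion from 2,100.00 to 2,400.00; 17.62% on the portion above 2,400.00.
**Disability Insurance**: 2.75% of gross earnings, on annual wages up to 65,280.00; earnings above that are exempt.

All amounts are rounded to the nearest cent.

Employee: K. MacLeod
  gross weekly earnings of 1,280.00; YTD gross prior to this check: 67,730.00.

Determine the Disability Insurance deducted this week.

0.00

Disability Insurance: YTD 67,730.00 ≥ cap 65,280.00 → 0.00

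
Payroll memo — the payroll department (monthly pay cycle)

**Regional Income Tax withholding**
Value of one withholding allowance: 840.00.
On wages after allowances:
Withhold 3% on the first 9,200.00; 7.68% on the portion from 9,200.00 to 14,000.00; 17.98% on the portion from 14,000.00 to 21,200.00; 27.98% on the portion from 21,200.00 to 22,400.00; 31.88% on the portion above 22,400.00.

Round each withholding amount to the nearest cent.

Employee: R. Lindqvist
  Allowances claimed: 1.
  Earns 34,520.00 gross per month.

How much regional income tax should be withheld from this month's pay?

5,871.02

Regional Income Tax: taxable = 34,520.00 − 1×840.00 = 33,680.00
  2,274.96 + 31.88% × (33,680.00 − 22,400.00) = 2,274.96 + 31.88% × 11,280.00 = 5,871.02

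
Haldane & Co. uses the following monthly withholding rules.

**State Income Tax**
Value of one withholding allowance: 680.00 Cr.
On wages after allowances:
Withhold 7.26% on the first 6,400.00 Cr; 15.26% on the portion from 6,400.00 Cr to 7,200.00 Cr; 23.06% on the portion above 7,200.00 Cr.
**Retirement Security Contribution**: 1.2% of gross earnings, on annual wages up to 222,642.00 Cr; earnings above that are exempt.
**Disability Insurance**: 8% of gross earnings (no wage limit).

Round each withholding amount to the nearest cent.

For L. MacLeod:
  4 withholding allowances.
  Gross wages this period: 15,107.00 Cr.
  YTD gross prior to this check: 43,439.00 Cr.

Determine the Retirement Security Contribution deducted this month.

181.28 Cr

Retirement Security Contribution: 1.2% × 15,107.00 Cr = 181.28 Cr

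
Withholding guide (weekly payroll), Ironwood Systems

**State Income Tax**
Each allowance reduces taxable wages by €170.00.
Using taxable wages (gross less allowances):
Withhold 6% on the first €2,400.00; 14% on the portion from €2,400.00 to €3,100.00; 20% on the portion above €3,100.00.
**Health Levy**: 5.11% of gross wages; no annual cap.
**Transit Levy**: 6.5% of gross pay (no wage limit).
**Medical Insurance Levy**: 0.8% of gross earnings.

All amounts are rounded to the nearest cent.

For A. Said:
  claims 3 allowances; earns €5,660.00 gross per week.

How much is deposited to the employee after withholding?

€4,305.59

State Income Tax: taxable = €5,660.00 − 3×€170.00 = €5,150.00
  €242.00 + 20% × (€5,150.00 − €3,100.00) = €242.00 + 20% × €2,050.00 = €652.00
Health Levy: 5.11% × €5,660.00 = €289.23
Transit Levy: 6.5% × €5,660.00 = €367.90
Medical Insurance Levy: 0.8% × €5,660.00 = €45.28
Total withheld: €652.00 + €289.23 + €367.90 + €45.28 = €1,354.41
Net pay: €5,660.00 − €1,354.41 = €4,305.59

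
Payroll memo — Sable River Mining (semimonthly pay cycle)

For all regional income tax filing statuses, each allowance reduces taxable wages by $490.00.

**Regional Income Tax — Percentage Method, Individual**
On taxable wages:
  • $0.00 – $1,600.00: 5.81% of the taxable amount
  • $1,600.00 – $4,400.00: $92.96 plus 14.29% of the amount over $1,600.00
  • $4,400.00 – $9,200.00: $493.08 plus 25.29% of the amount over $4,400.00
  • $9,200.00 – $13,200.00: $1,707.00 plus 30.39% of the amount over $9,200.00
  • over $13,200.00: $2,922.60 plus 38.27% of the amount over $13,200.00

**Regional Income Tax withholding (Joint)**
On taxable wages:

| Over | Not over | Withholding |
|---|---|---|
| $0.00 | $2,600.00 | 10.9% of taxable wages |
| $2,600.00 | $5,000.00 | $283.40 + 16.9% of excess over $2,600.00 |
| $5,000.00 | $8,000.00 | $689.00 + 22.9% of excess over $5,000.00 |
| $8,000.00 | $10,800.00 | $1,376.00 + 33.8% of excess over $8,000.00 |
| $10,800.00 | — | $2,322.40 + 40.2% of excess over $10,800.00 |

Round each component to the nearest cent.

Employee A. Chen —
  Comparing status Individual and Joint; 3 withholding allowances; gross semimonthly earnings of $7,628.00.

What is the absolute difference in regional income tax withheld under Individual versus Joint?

Regional Income Tax (Individual): taxable = $7,628.00 − 3×$490.00 = $6,158.00
  $493.08 + 25.29% × ($6,158.00 − $4,400.00) = $493.08 + 25.29% × $1,758.00 = $937.68
Regional Income Tax (Joint): taxable = $7,628.00 − 3×$490.00 = $6,158.00
  $689.00 + 22.9% × ($6,158.00 − $5,000.00) = $689.00 + 22.9% × $1,158.00 = $954.18
Difference: |$937.68 − $954.18| = $16.50 (higher under Joint)

$16.50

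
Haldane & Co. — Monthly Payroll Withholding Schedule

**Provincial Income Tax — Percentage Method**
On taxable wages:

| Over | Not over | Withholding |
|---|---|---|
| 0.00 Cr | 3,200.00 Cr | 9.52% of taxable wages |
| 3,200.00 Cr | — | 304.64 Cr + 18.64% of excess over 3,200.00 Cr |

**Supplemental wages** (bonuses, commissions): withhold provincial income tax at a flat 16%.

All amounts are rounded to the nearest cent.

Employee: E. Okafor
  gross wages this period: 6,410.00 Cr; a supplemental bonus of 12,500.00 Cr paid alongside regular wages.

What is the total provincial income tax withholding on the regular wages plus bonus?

2,902.98 Cr

Provincial Income Tax: taxable = 6,410.00 Cr
  304.64 Cr + 18.64% × (6,410.00 Cr − 3,200.00 Cr) = 304.64 Cr + 18.64% × 3,210.00 Cr = 902.98 Cr
Supplemental (16% flat on bonus): 16% × 12,500.00 Cr = 2,000.00 Cr
Total provincial income tax: 902.98 Cr + 2,000.00 Cr = 2,902.98 Cr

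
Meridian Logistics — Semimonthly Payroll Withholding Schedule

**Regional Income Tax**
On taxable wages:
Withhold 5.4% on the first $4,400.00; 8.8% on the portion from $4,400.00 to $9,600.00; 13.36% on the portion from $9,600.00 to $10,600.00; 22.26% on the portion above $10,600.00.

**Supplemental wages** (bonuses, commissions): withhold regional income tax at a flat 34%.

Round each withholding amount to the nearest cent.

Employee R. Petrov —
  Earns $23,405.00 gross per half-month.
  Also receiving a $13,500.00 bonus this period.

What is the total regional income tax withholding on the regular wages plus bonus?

$8,269.19

Regional Income Tax: taxable = $23,405.00
  $828.80 + 22.26% × ($23,405.00 − $10,600.00) = $828.80 + 22.26% × $12,805.00 = $3,679.19
Supplemental (34% flat on bonus): 34% × $13,500.00 = $4,590.00
Total regional income tax: $3,679.19 + $4,590.00 = $8,269.19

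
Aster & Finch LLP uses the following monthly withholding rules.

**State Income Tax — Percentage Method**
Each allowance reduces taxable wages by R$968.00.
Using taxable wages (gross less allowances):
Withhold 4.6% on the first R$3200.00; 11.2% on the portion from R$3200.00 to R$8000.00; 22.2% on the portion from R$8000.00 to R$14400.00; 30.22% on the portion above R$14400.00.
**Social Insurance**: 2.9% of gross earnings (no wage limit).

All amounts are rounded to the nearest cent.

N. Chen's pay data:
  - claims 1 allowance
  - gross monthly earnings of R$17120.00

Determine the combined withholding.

State Income Tax: taxable = R$17120.00 − 1×R$968.00 = R$16152.00
  R$2105.60 + 30.22% × (R$16152.00 − R$14400.00) = R$2105.60 + 30.22% × R$1752.00 = R$2635.05
Social Insurance: 2.9% × R$17120.00 = R$496.48
Total: R$2635.05 + R$496.48 = R$3131.53

R$3131.53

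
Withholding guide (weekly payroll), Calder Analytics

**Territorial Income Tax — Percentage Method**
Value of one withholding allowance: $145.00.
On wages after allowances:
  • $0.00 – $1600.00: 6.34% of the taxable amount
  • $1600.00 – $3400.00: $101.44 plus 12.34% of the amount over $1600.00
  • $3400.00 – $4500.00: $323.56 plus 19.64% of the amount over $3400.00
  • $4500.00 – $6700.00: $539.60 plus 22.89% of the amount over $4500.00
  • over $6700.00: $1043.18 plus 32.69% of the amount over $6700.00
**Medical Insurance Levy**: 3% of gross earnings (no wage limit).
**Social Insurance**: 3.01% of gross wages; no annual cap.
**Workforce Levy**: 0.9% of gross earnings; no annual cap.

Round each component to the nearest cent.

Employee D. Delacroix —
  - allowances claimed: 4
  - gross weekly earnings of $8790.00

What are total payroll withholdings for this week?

$2144.19

Territorial Income Tax: taxable = $8790.00 − 4×$145.00 = $8210.00
  $1043.18 + 32.69% × ($8210.00 − $6700.00) = $1043.18 + 32.69% × $1510.00 = $1536.80
Medical Insurance Levy: 3% × $8790.00 = $263.70
Social Insurance: 3.01% × $8790.00 = $264.58
Workforce Levy: 0.9% × $8790.00 = $79.11
Total: $1536.80 + $263.70 + $264.58 + $79.11 = $2144.19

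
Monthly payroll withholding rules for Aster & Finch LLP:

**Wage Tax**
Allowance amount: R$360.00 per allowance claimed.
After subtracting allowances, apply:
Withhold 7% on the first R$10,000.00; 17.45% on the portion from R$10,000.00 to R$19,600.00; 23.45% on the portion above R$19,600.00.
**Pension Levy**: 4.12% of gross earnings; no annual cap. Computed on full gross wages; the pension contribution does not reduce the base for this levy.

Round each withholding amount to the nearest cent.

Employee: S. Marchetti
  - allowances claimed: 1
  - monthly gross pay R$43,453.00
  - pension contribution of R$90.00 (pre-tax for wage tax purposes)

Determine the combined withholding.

R$9,653.46

Wage Tax: taxable = R$43,453.00 − R$90.00 − 1×R$360.00 = R$43,003.00
  R$2,375.20 + 23.45% × (R$43,003.00 − R$19,600.00) = R$2,375.20 + 23.45% × R$23,403.00 = R$7,863.20
Pension Levy: 4.12% × R$43,453.00 = R$1,790.26
Total: R$7,863.20 + R$1,790.26 = R$9,653.46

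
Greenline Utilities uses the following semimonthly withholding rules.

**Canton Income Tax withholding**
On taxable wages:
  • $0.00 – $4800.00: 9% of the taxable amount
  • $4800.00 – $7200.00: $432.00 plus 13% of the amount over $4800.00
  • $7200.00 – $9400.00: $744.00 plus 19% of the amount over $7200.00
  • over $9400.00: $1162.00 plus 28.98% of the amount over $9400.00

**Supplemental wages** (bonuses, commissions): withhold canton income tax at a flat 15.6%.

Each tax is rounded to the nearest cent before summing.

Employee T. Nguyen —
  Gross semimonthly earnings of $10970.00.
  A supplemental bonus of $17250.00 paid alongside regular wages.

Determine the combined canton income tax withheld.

$4307.99

Canton Income Tax: taxable = $10970.00
  $1162.00 + 28.98% × ($10970.00 − $9400.00) = $1162.00 + 28.98% × $1570.00 = $1616.99
Supplemental (15.6% flat on bonus): 15.6% × $17250.00 = $2691.00
Total canton income tax: $1616.99 + $2691.00 = $4307.99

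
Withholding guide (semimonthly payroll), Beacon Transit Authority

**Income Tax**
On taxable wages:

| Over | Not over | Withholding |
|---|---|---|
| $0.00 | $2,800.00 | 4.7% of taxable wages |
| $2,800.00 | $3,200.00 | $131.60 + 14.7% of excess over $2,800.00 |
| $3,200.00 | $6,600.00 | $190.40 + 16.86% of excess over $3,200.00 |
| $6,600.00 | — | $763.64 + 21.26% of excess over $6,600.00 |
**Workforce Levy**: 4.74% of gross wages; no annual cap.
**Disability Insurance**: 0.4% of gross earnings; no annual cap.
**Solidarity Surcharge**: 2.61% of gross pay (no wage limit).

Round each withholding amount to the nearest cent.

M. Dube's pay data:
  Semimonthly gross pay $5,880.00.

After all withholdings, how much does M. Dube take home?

$4,782.05

Income Tax: taxable = $5,880.00
  $190.40 + 16.86% × ($5,880.00 − $3,200.00) = $190.40 + 16.86% × $2,680.00 = $642.25
Workforce Levy: 4.74% × $5,880.00 = $278.71
Disability Insurance: 0.4% × $5,880.00 = $23.52
Solidarity Surcharge: 2.61% × $5,880.00 = $153.47
Total withheld: $642.25 + $278.71 + $23.52 + $153.47 = $1,097.95
Net pay: $5,880.00 − $1,097.95 = $4,782.05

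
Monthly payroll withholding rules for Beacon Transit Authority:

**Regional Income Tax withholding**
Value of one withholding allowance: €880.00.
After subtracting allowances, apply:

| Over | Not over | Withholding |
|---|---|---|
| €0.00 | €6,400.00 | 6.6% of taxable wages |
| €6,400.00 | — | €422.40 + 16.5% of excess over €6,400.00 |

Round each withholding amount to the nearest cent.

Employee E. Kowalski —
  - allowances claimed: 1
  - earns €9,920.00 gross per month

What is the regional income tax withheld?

Regional Income Tax: taxable = €9,920.00 − 1×€880.00 = €9,040.00
  €422.40 + 16.5% × (€9,040.00 − €6,400.00) = €422.40 + 16.5% × €2,640.00 = €858.00

€858.00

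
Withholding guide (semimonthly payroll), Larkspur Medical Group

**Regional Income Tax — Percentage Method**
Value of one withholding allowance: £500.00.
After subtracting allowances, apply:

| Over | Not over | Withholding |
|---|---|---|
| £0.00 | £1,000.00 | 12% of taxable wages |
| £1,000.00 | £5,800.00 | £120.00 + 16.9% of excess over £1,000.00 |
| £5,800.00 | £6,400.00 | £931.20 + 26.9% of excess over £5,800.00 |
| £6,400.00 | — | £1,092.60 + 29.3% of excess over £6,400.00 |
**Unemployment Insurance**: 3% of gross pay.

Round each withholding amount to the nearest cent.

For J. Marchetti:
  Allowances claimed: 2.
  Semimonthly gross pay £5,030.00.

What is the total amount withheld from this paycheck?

Regional Income Tax: taxable = £5,030.00 − 2×£500.00 = £4,030.00
  £120.00 + 16.9% × (£4,030.00 − £1,000.00) = £120.00 + 16.9% × £3,030.00 = £632.07
Unemployment Insurance: 3% × £5,030.00 = £150.90
Total: £632.07 + £150.90 = £782.97

£782.97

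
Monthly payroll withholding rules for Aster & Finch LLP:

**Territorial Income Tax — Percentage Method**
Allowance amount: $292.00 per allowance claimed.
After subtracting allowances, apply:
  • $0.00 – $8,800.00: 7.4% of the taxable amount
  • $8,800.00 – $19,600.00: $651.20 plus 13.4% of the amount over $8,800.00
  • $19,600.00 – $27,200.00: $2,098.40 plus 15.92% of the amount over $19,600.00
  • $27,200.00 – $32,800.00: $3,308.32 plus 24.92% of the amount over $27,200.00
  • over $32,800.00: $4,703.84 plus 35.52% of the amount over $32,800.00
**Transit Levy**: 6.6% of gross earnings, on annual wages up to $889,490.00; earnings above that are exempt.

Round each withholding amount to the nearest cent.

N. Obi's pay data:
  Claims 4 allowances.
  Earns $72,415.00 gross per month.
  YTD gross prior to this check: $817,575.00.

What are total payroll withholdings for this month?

$23,106.60

Territorial Income Tax: taxable = $72,415.00 − 4×$292.00 = $71,247.00
  $4,703.84 + 35.52% × ($71,247.00 − $32,800.00) = $4,703.84 + 35.52% × $38,447.00 = $18,360.21
Transit Levy: cap $889,490.00 − YTD $817,575.00 = $71,915.00 subject; 6.6% × $71,915.00 = $4,746.39
Total: $18,360.21 + $4,746.39 = $23,106.60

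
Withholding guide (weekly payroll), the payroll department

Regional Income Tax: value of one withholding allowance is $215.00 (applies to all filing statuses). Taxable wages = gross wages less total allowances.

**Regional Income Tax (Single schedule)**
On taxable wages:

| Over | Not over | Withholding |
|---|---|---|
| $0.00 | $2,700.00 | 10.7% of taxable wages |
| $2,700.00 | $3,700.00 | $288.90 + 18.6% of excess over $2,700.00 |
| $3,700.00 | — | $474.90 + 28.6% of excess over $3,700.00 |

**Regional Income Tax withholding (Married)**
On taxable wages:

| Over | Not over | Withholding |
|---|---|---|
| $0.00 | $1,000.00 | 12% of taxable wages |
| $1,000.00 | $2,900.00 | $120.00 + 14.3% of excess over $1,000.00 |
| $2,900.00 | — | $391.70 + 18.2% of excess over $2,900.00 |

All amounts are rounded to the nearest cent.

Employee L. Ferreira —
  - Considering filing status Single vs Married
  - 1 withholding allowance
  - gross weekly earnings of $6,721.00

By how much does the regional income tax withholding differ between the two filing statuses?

$229.43

Regional Income Tax (Single): taxable = $6,721.00 − 1×$215.00 = $6,506.00
  $474.90 + 28.6% × ($6,506.00 − $3,700.00) = $474.90 + 28.6% × $2,806.00 = $1,277.42
Regional Income Tax (Married): taxable = $6,721.00 − 1×$215.00 = $6,506.00
  $391.70 + 18.2% × ($6,506.00 − $2,900.00) = $391.70 + 18.2% × $3,606.00 = $1,047.99
Difference: |$1,277.42 − $1,047.99| = $229.43 (higher under Single)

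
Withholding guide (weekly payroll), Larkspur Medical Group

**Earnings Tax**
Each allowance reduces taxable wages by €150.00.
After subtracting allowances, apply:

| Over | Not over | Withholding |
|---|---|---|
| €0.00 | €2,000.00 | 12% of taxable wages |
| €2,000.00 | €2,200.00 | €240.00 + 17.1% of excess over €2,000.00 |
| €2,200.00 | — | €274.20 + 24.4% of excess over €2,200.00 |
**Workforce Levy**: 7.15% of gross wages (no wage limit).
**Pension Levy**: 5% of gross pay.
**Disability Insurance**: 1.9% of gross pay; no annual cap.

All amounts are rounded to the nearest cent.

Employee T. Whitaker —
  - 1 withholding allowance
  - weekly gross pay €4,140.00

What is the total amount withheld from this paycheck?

Earnings Tax: taxable = €4,140.00 − 1×€150.00 = €3,990.00
  €274.20 + 24.4% × (€3,990.00 − €2,200.00) = €274.20 + 24.4% × €1,790.00 = €710.96
Workforce Levy: 7.15% × €4,140.00 = €296.01
Pension Levy: 5% × €4,140.00 = €207.00
Disability Insurance: 1.9% × €4,140.00 = €78.66
Total: €710.96 + €296.01 + €207.00 + €78.66 = €1,292.63

€1,292.63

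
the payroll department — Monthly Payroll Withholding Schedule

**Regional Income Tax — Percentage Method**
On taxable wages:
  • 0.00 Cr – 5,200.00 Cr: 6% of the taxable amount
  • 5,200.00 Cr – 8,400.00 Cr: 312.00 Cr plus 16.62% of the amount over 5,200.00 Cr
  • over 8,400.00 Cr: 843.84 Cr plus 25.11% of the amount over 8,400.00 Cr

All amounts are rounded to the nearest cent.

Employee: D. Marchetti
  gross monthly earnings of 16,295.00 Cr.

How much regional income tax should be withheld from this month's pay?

2,826.27 Cr

Regional Income Tax: taxable = 16,295.00 Cr
  843.84 Cr + 25.11% × (16,295.00 Cr − 8,400.00 Cr) = 843.84 Cr + 25.11% × 7,895.00 Cr = 2,826.27 Cr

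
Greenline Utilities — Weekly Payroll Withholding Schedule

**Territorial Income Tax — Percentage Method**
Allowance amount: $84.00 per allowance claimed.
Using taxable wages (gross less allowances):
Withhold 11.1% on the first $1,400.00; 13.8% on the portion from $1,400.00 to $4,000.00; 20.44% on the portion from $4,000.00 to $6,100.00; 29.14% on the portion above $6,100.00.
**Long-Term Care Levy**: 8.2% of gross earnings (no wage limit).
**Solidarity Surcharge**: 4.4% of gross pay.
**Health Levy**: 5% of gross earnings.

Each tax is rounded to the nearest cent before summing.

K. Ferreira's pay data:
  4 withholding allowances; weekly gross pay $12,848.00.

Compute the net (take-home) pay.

Territorial Income Tax: taxable = $12,848.00 − 4×$84.00 = $12,512.00
  $943.44 + 29.14% × ($12,512.00 − $6,100.00) = $943.44 + 29.14% × $6,412.00 = $2,811.90
Long-Term Care Levy: 8.2% × $12,848.00 = $1,053.54
Solidarity Surcharge: 4.4% × $12,848.00 = $565.31
Health Levy: 5% × $12,848.00 = $642.40
Total withheld: $2,811.90 + $1,053.54 + $565.31 + $642.40 = $5,073.15
Net pay: $12,848.00 − $5,073.15 = $7,774.85

$7,774.85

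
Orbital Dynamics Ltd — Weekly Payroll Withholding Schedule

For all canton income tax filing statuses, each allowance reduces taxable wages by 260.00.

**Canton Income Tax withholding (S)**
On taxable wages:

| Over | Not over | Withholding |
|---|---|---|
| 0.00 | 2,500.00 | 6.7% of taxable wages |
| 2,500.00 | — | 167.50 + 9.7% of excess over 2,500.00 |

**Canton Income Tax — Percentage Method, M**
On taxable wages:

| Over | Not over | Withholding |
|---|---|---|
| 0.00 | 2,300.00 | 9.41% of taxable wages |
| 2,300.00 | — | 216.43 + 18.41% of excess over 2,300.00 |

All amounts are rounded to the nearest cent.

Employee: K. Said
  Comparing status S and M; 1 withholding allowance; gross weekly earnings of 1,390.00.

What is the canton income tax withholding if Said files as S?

Canton Income Tax (S): taxable = 1,390.00 − 1×260.00 = 1,130.00
  6.7% × 1,130.00 = 75.71

75.71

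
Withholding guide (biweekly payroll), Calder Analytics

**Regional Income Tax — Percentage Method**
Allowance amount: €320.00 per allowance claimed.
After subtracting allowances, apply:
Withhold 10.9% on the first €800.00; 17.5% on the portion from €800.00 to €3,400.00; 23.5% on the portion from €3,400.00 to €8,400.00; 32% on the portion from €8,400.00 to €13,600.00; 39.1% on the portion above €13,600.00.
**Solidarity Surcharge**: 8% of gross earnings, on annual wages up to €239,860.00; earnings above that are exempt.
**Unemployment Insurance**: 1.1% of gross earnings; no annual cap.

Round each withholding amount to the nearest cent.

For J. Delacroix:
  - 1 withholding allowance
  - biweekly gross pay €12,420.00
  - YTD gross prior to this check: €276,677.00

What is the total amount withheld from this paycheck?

Regional Income Tax: taxable = €12,420.00 − 1×€320.00 = €12,100.00
  €1,717.20 + 32% × (€12,100.00 − €8,400.00) = €1,717.20 + 32% × €3,700.00 = €2,901.20
Solidarity Surcharge: YTD €276,677.00 ≥ cap €239,860.00 → €0.00
Unemployment Insurance: 1.1% × €12,420.00 = €136.62
Total: €2,901.20 + €0.00 + €136.62 = €3,037.82

€3,037.82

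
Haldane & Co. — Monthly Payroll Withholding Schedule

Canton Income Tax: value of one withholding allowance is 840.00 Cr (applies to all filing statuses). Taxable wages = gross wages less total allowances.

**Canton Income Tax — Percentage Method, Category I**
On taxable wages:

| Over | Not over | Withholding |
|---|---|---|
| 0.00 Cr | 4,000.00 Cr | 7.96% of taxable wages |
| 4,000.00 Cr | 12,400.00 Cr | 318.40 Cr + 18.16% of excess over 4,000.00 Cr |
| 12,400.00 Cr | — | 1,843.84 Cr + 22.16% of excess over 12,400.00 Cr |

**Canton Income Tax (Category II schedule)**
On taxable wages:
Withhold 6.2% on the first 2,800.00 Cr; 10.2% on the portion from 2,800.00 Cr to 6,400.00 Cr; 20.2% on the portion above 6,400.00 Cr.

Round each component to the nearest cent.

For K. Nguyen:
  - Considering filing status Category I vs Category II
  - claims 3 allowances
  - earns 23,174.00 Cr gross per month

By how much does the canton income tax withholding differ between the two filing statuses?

Canton Income Tax (Category I): taxable = 23,174.00 Cr − 3×840.00 Cr = 20,654.00 Cr
  1,843.84 Cr + 22.16% × (20,654.00 Cr − 12,400.00 Cr) = 1,843.84 Cr + 22.16% × 8,254.00 Cr = 3,672.93 Cr
Canton Income Tax (Category II): taxable = 23,174.00 Cr − 3×840.00 Cr = 20,654.00 Cr
  540.80 Cr + 20.2% × (20,654.00 Cr − 6,400.00 Cr) = 540.80 Cr + 20.2% × 14,254.00 Cr = 3,420.11 Cr
Difference: |3,672.93 Cr − 3,420.11 Cr| = 252.82 Cr (higher under Category I)

252.82 Cr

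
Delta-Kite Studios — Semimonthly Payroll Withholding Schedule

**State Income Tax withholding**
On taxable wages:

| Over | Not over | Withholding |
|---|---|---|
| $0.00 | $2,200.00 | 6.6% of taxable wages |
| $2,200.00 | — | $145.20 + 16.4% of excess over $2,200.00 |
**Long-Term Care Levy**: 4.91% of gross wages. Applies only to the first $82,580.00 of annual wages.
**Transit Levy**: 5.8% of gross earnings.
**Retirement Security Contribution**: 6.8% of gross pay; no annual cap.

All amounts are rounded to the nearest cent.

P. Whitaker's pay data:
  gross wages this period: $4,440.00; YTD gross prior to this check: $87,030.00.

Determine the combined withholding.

State Income Tax: taxable = $4,440.00
  $145.20 + 16.4% × ($4,440.00 − $2,200.00) = $145.20 + 16.4% × $2,240.00 = $512.56
Long-Term Care Levy: YTD $87,030.00 ≥ cap $82,580.00 → $0.00
Transit Levy: 5.8% × $4,440.00 = $257.52
Retirement Security Contribution: 6.8% × $4,440.00 = $301.92
Total: $512.56 + $0.00 + $257.52 + $301.92 = $1,072.00

$1,072.00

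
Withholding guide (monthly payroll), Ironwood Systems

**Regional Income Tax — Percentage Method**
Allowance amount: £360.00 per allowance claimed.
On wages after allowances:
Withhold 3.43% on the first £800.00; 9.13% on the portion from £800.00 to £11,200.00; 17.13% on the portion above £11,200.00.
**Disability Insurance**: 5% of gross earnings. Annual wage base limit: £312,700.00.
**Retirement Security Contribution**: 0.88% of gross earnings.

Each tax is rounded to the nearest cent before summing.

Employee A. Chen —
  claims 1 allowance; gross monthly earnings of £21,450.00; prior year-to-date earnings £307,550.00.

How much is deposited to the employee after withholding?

Regional Income Tax: taxable = £21,450.00 − 1×£360.00 = £21,090.00
  £976.96 + 17.13% × (£21,090.00 − £11,200.00) = £976.96 + 17.13% × £9,890.00 = £2,671.12
Disability Insurance: cap £312,700.00 − YTD £307,550.00 = £5,150.00 subject; 5% × £5,150.00 = £257.50
Retirement Security Contribution: 0.88% × £21,450.00 = £188.76
Total withheld: £2,671.12 + £257.50 + £188.76 = £3,117.38
Net pay: £21,450.00 − £3,117.38 = £18,332.62

£18,332.62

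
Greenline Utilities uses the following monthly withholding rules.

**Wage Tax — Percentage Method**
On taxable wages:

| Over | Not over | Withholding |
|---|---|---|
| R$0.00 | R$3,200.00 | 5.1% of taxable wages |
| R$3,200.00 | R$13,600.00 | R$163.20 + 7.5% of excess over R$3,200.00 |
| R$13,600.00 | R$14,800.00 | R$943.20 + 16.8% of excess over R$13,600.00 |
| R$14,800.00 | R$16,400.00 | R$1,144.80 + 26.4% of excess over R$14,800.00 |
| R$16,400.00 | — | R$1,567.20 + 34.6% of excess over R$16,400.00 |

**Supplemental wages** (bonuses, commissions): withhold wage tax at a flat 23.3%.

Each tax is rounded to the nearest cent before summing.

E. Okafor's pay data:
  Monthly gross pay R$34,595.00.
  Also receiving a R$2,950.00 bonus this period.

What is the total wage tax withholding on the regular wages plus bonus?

Wage Tax: taxable = R$34,595.00
  R$1,567.20 + 34.6% × (R$34,595.00 − R$16,400.00) = R$1,567.20 + 34.6% × R$18,195.00 = R$7,862.67
Supplemental (23.3% flat on bonus): 23.3% × R$2,950.00 = R$687.35
Total wage tax: R$7,862.67 + R$687.35 = R$8,550.02

R$8,550.02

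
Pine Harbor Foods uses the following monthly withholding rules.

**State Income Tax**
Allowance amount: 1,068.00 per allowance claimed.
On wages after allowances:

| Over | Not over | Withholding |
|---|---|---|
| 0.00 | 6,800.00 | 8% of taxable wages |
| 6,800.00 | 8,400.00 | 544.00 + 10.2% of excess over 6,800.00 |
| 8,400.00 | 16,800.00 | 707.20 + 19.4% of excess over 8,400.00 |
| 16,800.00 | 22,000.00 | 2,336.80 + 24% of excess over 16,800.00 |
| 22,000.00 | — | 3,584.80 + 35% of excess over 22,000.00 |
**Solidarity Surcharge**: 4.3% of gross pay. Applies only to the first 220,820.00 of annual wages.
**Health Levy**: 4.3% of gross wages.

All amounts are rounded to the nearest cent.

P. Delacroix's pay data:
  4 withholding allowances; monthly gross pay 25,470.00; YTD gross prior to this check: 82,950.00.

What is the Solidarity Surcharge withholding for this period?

1,095.21

Solidarity Surcharge: 4.3% × 25,470.00 = 1,095.21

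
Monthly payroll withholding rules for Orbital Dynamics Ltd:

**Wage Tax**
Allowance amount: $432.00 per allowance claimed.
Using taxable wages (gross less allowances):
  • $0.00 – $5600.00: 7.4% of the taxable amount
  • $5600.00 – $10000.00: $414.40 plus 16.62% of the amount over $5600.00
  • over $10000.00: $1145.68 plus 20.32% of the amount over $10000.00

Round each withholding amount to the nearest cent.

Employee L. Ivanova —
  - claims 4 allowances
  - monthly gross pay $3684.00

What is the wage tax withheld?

Wage Tax: taxable = $3684.00 − 4×$432.00 = $1956.00
  7.4% × $1956.00 = $144.74

$144.74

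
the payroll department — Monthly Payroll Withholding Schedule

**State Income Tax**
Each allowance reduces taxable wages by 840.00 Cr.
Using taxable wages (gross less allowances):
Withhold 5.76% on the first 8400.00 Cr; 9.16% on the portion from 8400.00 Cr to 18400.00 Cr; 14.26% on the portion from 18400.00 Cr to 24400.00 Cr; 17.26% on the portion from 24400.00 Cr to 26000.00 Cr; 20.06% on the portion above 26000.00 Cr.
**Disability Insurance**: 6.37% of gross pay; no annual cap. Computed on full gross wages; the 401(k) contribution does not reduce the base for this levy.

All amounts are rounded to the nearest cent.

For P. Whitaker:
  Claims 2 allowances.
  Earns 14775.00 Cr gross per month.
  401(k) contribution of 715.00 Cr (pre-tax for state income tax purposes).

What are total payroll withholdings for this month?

1789.58 Cr

State Income Tax: taxable = 14775.00 Cr − 715.00 Cr − 2×840.00 Cr = 12380.00 Cr
  483.84 Cr + 9.16% × (12380.00 Cr − 8400.00 Cr) = 483.84 Cr + 9.16% × 3980.00 Cr = 848.41 Cr
Disability Insurance: 6.37% × 14775.00 Cr = 941.17 Cr
Total: 848.41 Cr + 941.17 Cr = 1789.58 Cr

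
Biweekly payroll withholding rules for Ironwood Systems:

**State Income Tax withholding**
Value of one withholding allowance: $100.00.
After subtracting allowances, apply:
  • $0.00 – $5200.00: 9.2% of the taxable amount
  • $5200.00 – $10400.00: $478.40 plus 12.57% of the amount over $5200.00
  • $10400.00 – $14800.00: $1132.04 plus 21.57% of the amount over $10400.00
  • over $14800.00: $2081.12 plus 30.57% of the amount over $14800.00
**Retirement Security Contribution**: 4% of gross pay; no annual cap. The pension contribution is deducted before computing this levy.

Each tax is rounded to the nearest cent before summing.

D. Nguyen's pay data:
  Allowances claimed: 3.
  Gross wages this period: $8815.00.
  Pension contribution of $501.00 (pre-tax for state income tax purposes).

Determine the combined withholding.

$1164.68

State Income Tax: taxable = $8815.00 − $501.00 − 3×$100.00 = $8014.00
  $478.40 + 12.57% × ($8014.00 − $5200.00) = $478.40 + 12.57% × $2814.00 = $832.12
Retirement Security Contribution: 4% × $8314.00 = $332.56
Total: $832.12 + $332.56 = $1164.68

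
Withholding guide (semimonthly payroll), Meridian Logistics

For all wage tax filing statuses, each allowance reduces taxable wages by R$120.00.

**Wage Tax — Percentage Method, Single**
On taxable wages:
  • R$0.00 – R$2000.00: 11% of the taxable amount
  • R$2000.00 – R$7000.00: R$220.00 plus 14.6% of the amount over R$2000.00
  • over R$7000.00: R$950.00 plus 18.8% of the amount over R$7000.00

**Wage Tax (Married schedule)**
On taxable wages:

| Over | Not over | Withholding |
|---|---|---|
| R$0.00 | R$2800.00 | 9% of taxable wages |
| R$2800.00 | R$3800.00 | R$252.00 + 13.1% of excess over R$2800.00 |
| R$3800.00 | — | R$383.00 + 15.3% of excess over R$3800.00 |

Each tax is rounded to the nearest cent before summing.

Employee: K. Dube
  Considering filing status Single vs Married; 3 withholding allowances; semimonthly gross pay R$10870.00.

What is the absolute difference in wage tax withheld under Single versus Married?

Wage Tax (Single): taxable = R$10870.00 − 3×R$120.00 = R$10510.00
  R$950.00 + 18.8% × (R$10510.00 − R$7000.00) = R$950.00 + 18.8% × R$3510.00 = R$1609.88
Wage Tax (Married): taxable = R$10870.00 − 3×R$120.00 = R$10510.00
  R$383.00 + 15.3% × (R$10510.00 − R$3800.00) = R$383.00 + 15.3% × R$6710.00 = R$1409.63
Difference: |R$1609.88 − R$1409.63| = R$200.25 (higher under Single)

R$200.25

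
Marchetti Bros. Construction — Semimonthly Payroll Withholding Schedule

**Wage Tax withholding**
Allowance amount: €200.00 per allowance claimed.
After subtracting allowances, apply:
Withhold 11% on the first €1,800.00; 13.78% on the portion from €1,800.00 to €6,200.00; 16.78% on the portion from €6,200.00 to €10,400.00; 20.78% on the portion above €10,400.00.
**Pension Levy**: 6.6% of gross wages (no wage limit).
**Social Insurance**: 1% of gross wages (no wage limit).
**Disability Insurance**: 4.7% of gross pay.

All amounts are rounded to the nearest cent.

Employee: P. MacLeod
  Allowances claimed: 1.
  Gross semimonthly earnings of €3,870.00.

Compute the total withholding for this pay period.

€931.70

Wage Tax: taxable = €3,870.00 − 1×€200.00 = €3,670.00
  €198.00 + 13.78% × (€3,670.00 − €1,800.00) = €198.00 + 13.78% × €1,870.00 = €455.69
Pension Levy: 6.6% × €3,870.00 = €255.42
Social Insurance: 1% × €3,870.00 = €38.70
Disability Insurance: 4.7% × €3,870.00 = €181.89
Total: €455.69 + €255.42 + €38.70 + €181.89 = €931.70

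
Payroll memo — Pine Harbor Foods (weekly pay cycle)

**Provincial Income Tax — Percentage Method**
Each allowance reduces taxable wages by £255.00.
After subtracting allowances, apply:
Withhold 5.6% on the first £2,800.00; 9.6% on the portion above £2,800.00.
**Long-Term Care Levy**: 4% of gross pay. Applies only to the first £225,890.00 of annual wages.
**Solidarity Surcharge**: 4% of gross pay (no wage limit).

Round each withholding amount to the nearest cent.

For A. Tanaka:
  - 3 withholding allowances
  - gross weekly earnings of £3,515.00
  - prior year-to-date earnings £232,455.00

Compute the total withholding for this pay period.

£294.60

Provincial Income Tax: taxable = £3,515.00 − 3×£255.00 = £2,750.00
  5.6% × £2,750.00 = £154.00
Long-Term Care Levy: YTD £232,455.00 ≥ cap £225,890.00 → £0.00
Solidarity Surcharge: 4% × £3,515.00 = £140.60
Total: £154.00 + £0.00 + £140.60 = £294.60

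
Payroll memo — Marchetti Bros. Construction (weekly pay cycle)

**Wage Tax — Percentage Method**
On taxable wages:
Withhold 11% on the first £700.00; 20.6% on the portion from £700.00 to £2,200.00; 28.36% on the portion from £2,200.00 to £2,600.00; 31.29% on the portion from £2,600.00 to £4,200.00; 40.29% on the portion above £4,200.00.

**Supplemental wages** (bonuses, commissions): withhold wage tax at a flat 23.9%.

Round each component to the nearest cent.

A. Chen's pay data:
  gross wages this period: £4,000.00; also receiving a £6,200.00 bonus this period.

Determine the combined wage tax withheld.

£2,419.30

Wage Tax: taxable = £4,000.00
  £499.44 + 31.29% × (£4,000.00 − £2,600.00) = £499.44 + 31.29% × £1,400.00 = £937.50
Supplemental (23.9% flat on bonus): 23.9% × £6,200.00 = £1,481.80
Total wage tax: £937.50 + £1,481.80 = £2,419.30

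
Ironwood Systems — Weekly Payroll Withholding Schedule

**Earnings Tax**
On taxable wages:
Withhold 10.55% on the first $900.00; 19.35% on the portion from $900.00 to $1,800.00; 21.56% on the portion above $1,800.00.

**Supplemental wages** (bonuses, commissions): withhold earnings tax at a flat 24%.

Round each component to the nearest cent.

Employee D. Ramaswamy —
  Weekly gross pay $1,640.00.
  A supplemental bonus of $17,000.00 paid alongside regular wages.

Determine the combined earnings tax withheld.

Earnings Tax: taxable = $1,640.00
  $94.95 + 19.35% × ($1,640.00 − $900.00) = $94.95 + 19.35% × $740.00 = $238.14
Supplemental (24% flat on bonus): 24% × $17,000.00 = $4,080.00
Total earnings tax: $238.14 + $4,080.00 = $4,318.14

$4,318.14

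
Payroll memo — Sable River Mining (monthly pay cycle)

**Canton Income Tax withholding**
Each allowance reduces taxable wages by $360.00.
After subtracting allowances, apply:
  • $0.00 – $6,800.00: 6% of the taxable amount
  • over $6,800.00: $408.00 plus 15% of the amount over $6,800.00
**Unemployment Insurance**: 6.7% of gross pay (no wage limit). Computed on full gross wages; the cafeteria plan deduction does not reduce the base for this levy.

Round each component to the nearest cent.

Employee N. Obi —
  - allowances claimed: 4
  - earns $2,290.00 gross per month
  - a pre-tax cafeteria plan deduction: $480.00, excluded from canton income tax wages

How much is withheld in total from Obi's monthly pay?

$175.63

Canton Income Tax: taxable = $2,290.00 − $480.00 − 4×$360.00 = $370.00
  6% × $370.00 = $22.20
Unemployment Insurance: 6.7% × $2,290.00 = $153.43
Total: $22.20 + $153.43 = $175.63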